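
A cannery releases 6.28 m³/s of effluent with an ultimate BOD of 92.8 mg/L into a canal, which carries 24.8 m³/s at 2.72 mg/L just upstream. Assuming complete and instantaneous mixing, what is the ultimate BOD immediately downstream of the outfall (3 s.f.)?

20.9 mg/L

Flow-weighted mixing: C = (Q_r C_r + Q_w C_w)/(Q_r + Q_w)
= (24.8×2.72 + 6.28×92.8)/(24.8 + 6.28) = 650.2/31.08 = 20.92 mg/L.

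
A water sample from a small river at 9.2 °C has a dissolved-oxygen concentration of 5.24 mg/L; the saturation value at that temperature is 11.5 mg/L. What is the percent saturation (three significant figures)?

% saturation = C/C_s × 100 = 5.24/11.5 × 100 = 45.6 %.

45.6 % saturation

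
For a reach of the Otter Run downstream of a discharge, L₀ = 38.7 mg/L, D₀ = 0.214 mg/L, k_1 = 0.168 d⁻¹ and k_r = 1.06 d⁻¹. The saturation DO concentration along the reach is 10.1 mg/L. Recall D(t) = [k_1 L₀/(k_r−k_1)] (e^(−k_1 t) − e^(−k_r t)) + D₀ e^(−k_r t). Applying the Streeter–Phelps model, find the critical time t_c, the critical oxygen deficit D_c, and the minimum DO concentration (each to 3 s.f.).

At the critical point dD/dt = 0, so k_1 L₀ e^(−k_1 t) = k_r D. Substituting D(t) from the Streeter–Phelps equation and solving for t gives
t_c = ln[(k_r/k_1)(1 − D₀(k_r−k_1)/(k_1 L₀))] / (k_r−k_1).
Here k_r−k_1 = 0.8920 d⁻¹ and 1 − D₀(k_r−k_1)/(k_1 L₀) = 1 − 0.214×0.8920/(0.168×38.7) = 0.9706, so
t_c = ln(6.310 × 0.9706) / 0.8920 = 1.812 / 0.8920 = 2.032 d.
D_c = (k_1/k_r) L₀ e^(−k_1 t_c) = (0.168/1.06) × 38.7 × e^(−0.168×2.032) = 0.1585 × 38.7 × 0.7108 = 4.360 mg/L.
Minimum DO = C_s − D_c = 10.1 − 4.360 = 5.740 mg/L.

t_c ≈ 2.03 d; D_c ≈ 4.36 mg/L; min DO ≈ 5.74 mg/L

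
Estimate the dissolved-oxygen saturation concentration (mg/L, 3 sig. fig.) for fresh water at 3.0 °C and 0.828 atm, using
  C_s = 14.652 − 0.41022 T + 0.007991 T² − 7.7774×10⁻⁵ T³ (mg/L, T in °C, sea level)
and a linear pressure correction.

At sea level: C_s = 14.652 − 0.41022×3.0 + 0.007991×3.0² − 7.7774×10⁻⁵×3.0³ = 13.49 mg/L.
Pressure correction: C_s' = 13.49 × 0.828 = 11.17 mg/L.

C_s ≈ 11.2 mg/L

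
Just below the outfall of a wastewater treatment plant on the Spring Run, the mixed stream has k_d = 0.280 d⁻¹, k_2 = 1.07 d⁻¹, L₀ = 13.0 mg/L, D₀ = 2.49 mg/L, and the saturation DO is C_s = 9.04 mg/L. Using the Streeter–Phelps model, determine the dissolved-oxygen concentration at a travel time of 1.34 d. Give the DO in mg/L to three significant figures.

DO ≈ 6.38 mg/L

k_d L₀/(k_2−k_d) = 0.280×13.0/(1.07−0.280) = 3.640/0.7900 = 4.608 mg/L.
e^(−k_d t) = e^(−0.280×1.340) = 0.6872; e^(−k_2 t) = e^(−1.07×1.340) = 0.2384.
D = 4.608 × (0.6872 − 0.2384) + 2.49 × 0.2384 = 2.068 + 0.5936 = 2.661 mg/L.
DO = C_s − D = 9.04 − 2.661 = 6.379 mg/L.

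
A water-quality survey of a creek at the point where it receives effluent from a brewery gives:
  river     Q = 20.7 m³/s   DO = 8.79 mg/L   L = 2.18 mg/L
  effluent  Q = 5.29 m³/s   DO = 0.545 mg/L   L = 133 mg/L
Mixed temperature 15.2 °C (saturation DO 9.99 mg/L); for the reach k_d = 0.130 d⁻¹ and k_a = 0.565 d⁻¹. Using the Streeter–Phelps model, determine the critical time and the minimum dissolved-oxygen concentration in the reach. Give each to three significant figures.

Mixed DO = (20.7×8.79 + 5.29×0.545)/(20.7+5.29) = 184.8/25.99 = 7.112 mg/L.
Mixed L₀ = (20.7×2.18 + 5.29×133)/(25.99) = 748.7/25.99 = 28.81 mg/L.
Initial deficit D₀ = C_s − DO₀ = 9.99 − 7.112 = 2.878 mg/L.
t_c = (1/0.4350) ln[(0.565/0.130)(1 − 2.878×0.4350/(0.130×28.81))] = 2.299 × ln(2.893) = 2.442 d.
D_c = (0.130/0.565) × 28.81 × e^(−0.130×2.442) = 0.2301 × 28.81 × 0.7280 = 4.825 mg/L.
Minimum DO = 9.99 − 4.825 = 5.165 mg/L.

t_c ≈ 2.44 d; minimum DO ≈ 5.16 mg/L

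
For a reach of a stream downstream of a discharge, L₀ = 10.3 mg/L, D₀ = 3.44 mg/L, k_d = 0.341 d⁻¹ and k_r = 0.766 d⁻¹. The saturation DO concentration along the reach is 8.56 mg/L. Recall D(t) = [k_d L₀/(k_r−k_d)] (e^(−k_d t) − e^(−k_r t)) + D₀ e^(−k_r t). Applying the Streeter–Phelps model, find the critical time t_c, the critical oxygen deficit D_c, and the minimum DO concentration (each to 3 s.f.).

t_c ≈ 0.638 d; D_c ≈ 3.69 mg/L; min DO ≈ 4.87 mg/L

At the critical point dD/dt = 0, so k_d L₀ e^(−k_d t) = k_r D. Substituting D(t) from the Streeter–Phelps equation and solving for t gives
t_c = ln[(k_r/k_d)(1 − D₀(k_r−k_d)/(k_d L₀))] / (k_r−k_d).
Here k_r−k_d = 0.4250 d⁻¹ and 1 − D₀(k_r−k_d)/(k_d L₀) = 1 − 3.44×0.4250/(0.341×10.3) = 0.5837, so
t_c = ln(2.246 × 0.5837) / 0.4250 = 0.2710 / 0.4250 = 0.6377 d.
L(t_c) = L₀ e^(−k_d t_c) = 10.3 × 0.8046 = 8.287 mg/L, and at the critical point k_r D_c = k_d L, so D_c = (0.341/0.766) × 8.287 = 3.689 mg/L.
Minimum DO = C_s − D_c = 8.56 − 3.689 = 4.871 mg/L.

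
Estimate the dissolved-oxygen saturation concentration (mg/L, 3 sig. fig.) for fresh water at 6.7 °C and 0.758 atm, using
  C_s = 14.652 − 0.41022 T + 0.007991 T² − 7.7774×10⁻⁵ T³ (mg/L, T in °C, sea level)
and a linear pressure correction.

At sea level: C_s = 14.652 − 0.41022×6.7 + 0.007991×6.7² − 7.7774×10⁻⁵×6.7³ = 12.24 mg/L.
Pressure correction: C_s' = 12.24 × 0.758 = 9.277 mg/L.

C_s ≈ 9.28 mg/L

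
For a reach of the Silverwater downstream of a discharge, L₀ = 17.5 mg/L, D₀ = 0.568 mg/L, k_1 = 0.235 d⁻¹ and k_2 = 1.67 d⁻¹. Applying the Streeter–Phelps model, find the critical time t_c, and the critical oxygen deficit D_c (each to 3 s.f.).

t_c ≈ 1.21 d; D_c ≈ 1.85 mg/L

With k_2/k_1 = 7.106 and 1 − D₀(k_2−k_1)/(k_1 L₀) = 0.8018,
t_c = ln(7.106 × 0.8018) / (1.67 − 0.235) = ln(5.698) / 1.435 = 1.740/1.435 = 1.213 d.
L(t_c) = L₀ e^(−k_1 t_c) = 17.5 × 0.7520 = 13.16 mg/L, and at the critical point k_2 D_c = k_1 L, so D_c = (0.235/1.67) × 13.16 = 1.852 mg/L.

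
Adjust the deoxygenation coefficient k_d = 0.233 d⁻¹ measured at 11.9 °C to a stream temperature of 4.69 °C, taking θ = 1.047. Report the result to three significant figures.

k_d(T₂) = k_d(T₁) · θ^(T₂−T₁) = 0.233 × 1.047^(4.69−11.9)
= 0.233 × 1.047^-7.21 = 0.233 × 0.7181 = 0.1673 d⁻¹.

k_d ≈ 0.167 d⁻¹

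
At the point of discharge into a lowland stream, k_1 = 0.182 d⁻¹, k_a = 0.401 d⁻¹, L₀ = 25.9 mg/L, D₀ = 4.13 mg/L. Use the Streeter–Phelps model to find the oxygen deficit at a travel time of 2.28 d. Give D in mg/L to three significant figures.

D ≈ 7.24 mg/L

k_1 L₀/(k_a−k_1) = 0.182×25.9/(0.401−0.182) = 4.714/0.2190 = 21.52 mg/L.
e^(−k_1 t) = e^(−0.182×2.280) = 0.6604; e^(−k_a t) = e^(−0.401×2.280) = 0.4008.
D = 21.52 × (0.6604 − 0.4008) + 4.13 × 0.4008 = 5.587 + 1.655 = 7.242 mg/L.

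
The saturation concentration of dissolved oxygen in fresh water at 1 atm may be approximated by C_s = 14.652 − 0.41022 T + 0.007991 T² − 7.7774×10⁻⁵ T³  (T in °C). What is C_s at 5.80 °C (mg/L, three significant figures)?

C_s ≈ 12.5 mg/L

C_s = 14.652 − 0.41022×5.80 + 0.007991×5.80² − 7.7774×10⁻⁵×5.80³ = 12.53 mg/L.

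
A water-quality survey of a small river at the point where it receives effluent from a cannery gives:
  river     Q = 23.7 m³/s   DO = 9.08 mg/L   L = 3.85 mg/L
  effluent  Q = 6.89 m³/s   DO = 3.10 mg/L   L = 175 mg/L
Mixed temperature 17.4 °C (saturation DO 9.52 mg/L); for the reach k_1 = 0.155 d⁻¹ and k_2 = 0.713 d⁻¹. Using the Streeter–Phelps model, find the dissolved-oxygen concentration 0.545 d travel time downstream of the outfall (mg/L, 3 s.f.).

Mixed DO = (23.7×9.08 + 6.89×3.10)/(23.7+6.89) = 236.6/30.59 = 7.733 mg/L.
Mixed L₀ = (23.7×3.85 + 6.89×175)/(30.59) = 1297/30.59 = 42.40 mg/L.
Initial deficit D₀ = C_s − DO₀ = 9.52 − 7.733 = 1.787 mg/L.
D(0.545) = [0.155×42.40/(0.713−0.155)](e^(−0.155×0.545) − e^(−0.713×0.545)) + 1.787 e^(−0.713×0.545)
= 11.78 × (0.9190 − 0.6780) + 1.787 × 0.6780 = 4.050 mg/L.
DO = 9.52 − 4.050 = 5.470 mg/L.

DO ≈ 5.47 mg/L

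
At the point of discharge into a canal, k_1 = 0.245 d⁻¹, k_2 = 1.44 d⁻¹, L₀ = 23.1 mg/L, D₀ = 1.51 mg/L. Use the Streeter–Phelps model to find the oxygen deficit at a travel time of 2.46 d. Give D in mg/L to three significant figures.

k_1 L₀/(k_2−k_1) = 0.245×23.1/(1.44−0.245) = 5.660/1.195 = 4.736 mg/L.
e^(−k_1 t) = e^(−0.245×2.460) = 0.5473; e^(−k_2 t) = e^(−1.44×2.460) = 0.02894.
D = 4.736 × (0.5473 − 0.02894) + 1.51 × 0.02894 = 2.455 + 0.04371 = 2.499 mg/L.

D ≈ 2.50 mg/L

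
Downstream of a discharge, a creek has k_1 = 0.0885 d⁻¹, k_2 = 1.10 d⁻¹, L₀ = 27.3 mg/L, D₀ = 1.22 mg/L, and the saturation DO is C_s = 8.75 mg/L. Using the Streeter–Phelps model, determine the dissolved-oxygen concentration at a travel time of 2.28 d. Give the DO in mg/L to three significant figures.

DO ≈ 6.89 mg/L

k_1 L₀/(k_2−k_1) = 0.0885×27.3/(1.10−0.0885) = 2.416/1.012 = 2.389 mg/L.
e^(−k_1 t) = e^(−0.0885×2.280) = 0.8173; e^(−k_2 t) = e^(−1.10×2.280) = 0.08143.
D = 2.389 × (0.8173 − 0.08143) + 1.22 × 0.08143 = 1.758 + 0.09935 = 1.857 mg/L.
DO = C_s − D = 8.75 − 1.857 = 6.893 mg/L.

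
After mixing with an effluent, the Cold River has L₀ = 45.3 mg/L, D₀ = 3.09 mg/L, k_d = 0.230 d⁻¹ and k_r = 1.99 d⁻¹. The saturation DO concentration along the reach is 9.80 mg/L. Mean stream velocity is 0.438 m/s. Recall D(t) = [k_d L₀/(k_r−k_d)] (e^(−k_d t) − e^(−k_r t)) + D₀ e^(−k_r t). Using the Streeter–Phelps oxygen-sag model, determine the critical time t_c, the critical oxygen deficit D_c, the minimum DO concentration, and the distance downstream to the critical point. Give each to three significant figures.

t_c = [1/(k_r−k_d)] ln[(k_r/k_d)(1 − D₀(k_r−k_d)/(k_d L₀))]
= [1/(1.99−0.230)] ln[(1.99/0.230)(1 − 3.09×1.760/(0.230×45.3))]
= (1/1.760) ln[8.652 × 0.4780] = 0.5682 × ln(4.136) = 0.5682 × 1.420 = 0.8067 d.
L(t_c) = L₀ e^(−k_d t_c) = 45.3 × 0.8307 = 37.63 mg/L, and at the critical point k_r D_c = k_d L, so D_c = (0.230/1.99) × 37.63 = 4.349 mg/L.
Minimum DO = C_s − D_c = 9.80 − 4.349 = 5.451 mg/L.
x_c = v t_c = 0.438 m/s × 0.8067 d × 86400 s/d = 30530 m ≈ 30.5 km.

t_c ≈ 0.807 d; D_c ≈ 4.35 mg/L; min DO ≈ 5.45 mg/L; x_c ≈ 30.5 km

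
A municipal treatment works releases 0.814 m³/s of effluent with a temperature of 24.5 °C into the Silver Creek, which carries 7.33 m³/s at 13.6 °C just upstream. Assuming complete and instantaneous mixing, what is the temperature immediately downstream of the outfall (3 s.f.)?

Flow-weighted mixing: C = (Q_r C_r + Q_w C_w)/(Q_r + Q_w)
= (7.33×13.6 + 0.814×24.5)/(7.33 + 0.814) = 119.6/8.144 = 14.69 °C.

14.7 °C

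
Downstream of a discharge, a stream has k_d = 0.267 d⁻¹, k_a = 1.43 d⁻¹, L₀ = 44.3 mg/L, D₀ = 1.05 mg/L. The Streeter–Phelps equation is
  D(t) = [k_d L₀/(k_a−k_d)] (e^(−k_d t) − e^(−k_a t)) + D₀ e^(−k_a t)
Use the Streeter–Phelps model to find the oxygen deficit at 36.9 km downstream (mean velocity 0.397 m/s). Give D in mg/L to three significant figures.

Travel time t = x/v = 36.9 km / (0.397 m/s) = 36900 m / 0.397 m/s = 92950 s = 1.076 d.
k_d L₀/(k_a−k_d) = 0.267×44.3/(1.43−0.267) = 11.83/1.163 = 10.17 mg/L.
e^(−k_d t) = e^(−0.267×1.076) = 0.7503; e^(−k_a t) = e^(−1.43×1.076) = 0.2147.
D = 10.17 × (0.7503 − 0.2147) + 1.05 × 0.2147 = 5.447 + 0.2255 = 5.673 mg/L.

D ≈ 5.67 mg/L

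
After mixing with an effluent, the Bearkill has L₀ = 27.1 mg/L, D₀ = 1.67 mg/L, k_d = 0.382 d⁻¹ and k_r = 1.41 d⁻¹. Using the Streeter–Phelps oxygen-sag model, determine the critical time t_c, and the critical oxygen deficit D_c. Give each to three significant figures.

With k_r/k_d = 3.691 and 1 − D₀(k_r−k_d)/(k_d L₀) = 0.8342,
t_c = ln(3.691 × 0.8342) / (1.41 − 0.382) = ln(3.079) / 1.028 = 1.125/1.028 = 1.094 d.
L(t_c) = L₀ e^(−k_d t_c) = 27.1 × 0.6584 = 17.84 mg/L, and at the critical point k_r D_c = k_d L, so D_c = (0.382/1.41) × 17.84 = 4.834 mg/L.

t_c ≈ 1.09 d; D_c ≈ 4.83 mg/L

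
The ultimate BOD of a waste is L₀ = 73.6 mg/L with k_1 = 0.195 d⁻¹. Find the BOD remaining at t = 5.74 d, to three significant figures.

L_t = L₀ e^(−k_1 t) = 73.6 × e^(−0.195×5.74) = 73.6 × 0.3265 = 24.03 mg/L.

L ≈ 24.0 mg/L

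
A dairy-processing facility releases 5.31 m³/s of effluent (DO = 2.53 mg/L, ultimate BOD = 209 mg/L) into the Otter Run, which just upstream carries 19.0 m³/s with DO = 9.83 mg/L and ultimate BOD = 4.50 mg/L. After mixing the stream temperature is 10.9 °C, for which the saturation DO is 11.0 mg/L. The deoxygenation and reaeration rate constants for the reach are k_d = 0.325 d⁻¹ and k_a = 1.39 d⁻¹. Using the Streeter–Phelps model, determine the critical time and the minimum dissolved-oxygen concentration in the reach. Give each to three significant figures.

Mixed DO = (19.0×9.83 + 5.31×2.53)/(19.0+5.31) = 200.2/24.31 = 8.235 mg/L.
Mixed L₀ = (19.0×4.50 + 5.31×209)/(24.31) = 1195/24.31 = 49.17 mg/L.
Initial deficit D₀ = C_s − DO₀ = 11.0 − 8.235 = 2.765 mg/L.
t_c = (1/1.065) ln[(1.39/0.325)(1 − 2.765×1.065/(0.325×49.17))] = 0.9390 × ln(3.489) = 1.173 d.
D_c = (0.325/1.39) × 49.17 × e^(−0.325×1.173) = 0.2338 × 49.17 × 0.6830 = 7.851 mg/L.
Minimum DO = 11.0 − 7.851 = 3.149 mg/L.

t_c ≈ 1.17 d; minimum DO ≈ 3.15 mg/L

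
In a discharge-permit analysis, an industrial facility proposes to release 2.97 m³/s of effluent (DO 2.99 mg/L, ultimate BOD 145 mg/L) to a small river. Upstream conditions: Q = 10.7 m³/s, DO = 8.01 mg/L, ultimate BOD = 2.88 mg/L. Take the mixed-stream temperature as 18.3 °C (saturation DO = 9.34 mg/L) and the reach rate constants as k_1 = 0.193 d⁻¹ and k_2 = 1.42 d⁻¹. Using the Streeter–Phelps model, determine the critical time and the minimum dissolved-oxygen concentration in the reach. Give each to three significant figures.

Mixed DO = (10.7×8.01 + 2.97×2.99)/(10.7+2.97) = 94.59/13.67 = 6.919 mg/L.
Mixed L₀ = (10.7×2.88 + 2.97×145)/(13.67) = 461.5/13.67 = 33.76 mg/L.
Initial deficit D₀ = C_s − DO₀ = 9.34 − 6.919 = 2.421 mg/L.
t_c = (1/1.227) ln[(1.42/0.193)(1 − 2.421×1.227/(0.193×33.76))] = 0.8150 × ln(4.003) = 1.131 d.
D_c = (0.193/1.42) × 33.76 × e^(−0.193×1.131) = 0.1359 × 33.76 × 0.8040 = 3.689 mg/L.
Minimum DO = 9.34 − 3.689 = 5.651 mg/L.

t_c ≈ 1.13 d; minimum DO ≈ 5.65 mg/L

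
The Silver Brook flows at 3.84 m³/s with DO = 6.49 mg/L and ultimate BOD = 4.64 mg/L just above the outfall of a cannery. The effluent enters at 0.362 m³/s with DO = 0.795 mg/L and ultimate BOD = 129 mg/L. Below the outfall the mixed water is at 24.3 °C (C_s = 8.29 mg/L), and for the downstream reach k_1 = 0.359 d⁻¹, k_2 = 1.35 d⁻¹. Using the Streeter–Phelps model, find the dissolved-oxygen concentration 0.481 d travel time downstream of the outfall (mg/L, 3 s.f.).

DO ≈ 5.32 mg/L

Mixed DO = (3.84×6.49 + 0.362×0.795)/(3.84+0.362) = 25.21/4.202 = 5.999 mg/L.
Mixed L₀ = (3.84×4.64 + 0.362×129)/(4.202) = 64.52/4.202 = 15.35 mg/L.
Initial deficit D₀ = C_s − DO₀ = 8.29 − 5.999 = 2.291 mg/L.
D(0.481) = [0.359×15.35/(1.35−0.359)](e^(−0.359×0.481) − e^(−1.35×0.481)) + 2.291 e^(−1.35×0.481)
= 5.562 × (0.8414 − 0.5224) + 2.291 × 0.5224 = 2.971 mg/L.
DO = 8.29 − 2.971 = 5.319 mg/L.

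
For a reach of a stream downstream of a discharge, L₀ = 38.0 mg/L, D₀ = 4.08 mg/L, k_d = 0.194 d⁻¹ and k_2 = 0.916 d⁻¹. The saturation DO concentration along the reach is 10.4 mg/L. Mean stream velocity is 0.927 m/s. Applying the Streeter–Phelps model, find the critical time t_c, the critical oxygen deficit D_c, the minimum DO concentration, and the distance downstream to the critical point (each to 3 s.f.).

At the critical point dD/dt = 0, so k_d L₀ e^(−k_d t) = k_2 D. Substituting D(t) from the Streeter–Phelps equation and solving for t gives
t_c = ln[(k_2/k_d)(1 − D₀(k_2−k_d)/(k_d L₀))] / (k_2−k_d).
Here k_2−k_d = 0.7220 d⁻¹ and 1 − D₀(k_2−k_d)/(k_d L₀) = 1 − 4.08×0.7220/(0.194×38.0) = 0.6004, so
t_c = ln(4.722 × 0.6004) / 0.7220 = 1.042 / 0.7220 = 1.443 d.
L(t_c) = L₀ e^(−k_d t_c) = 38.0 × 0.7558 = 28.72 mg/L, and at the critical point k_2 D_c = k_d L, so D_c = (0.194/0.916) × 28.72 = 6.083 mg/L.
Minimum DO = C_s − D_c = 10.4 − 6.083 = 4.317 mg/L.
x_c = v t_c = 0.927 m/s × 1.443 d × 86400 s/d = 115600 m ≈ 116 km.

t_c ≈ 1.44 d; D_c ≈ 6.08 mg/L; min DO ≈ 4.32 mg/L; x_c ≈ 116 km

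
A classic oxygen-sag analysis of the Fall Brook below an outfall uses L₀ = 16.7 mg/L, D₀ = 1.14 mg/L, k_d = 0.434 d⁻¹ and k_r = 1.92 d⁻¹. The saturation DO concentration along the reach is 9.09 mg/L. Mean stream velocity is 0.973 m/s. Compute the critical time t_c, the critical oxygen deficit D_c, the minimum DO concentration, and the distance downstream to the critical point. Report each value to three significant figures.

t_c ≈ 0.822 d; D_c ≈ 2.64 mg/L; min DO ≈ 6.45 mg/L; x_c ≈ 69.1 km

At the critical point dD/dt = 0, so k_d L₀ e^(−k_d t) = k_r D. Substituting D(t) from the Streeter–Phelps equation and solving for t gives
t_c = ln[(k_r/k_d)(1 − D₀(k_r−k_d)/(k_d L₀))] / (k_r−k_d).
Here k_r−k_d = 1.486 d⁻¹ and 1 − D₀(k_r−k_d)/(k_d L₀) = 1 − 1.14×1.486/(0.434×16.7) = 0.7663, so
t_c = ln(4.424 × 0.7663) / 1.486 = 1.221 / 1.486 = 0.8215 d.
L(t_c) = L₀ e^(−k_d t_c) = 16.7 × 0.7001 = 11.69 mg/L, and at the critical point k_r D_c = k_d L, so D_c = (0.434/1.92) × 11.69 = 2.643 mg/L.
Minimum DO = C_s − D_c = 9.09 − 2.643 = 6.447 mg/L.
x_c = v t_c = 0.973 m/s × 0.8215 d × 86400 s/d = 69060 m ≈ 69.1 km.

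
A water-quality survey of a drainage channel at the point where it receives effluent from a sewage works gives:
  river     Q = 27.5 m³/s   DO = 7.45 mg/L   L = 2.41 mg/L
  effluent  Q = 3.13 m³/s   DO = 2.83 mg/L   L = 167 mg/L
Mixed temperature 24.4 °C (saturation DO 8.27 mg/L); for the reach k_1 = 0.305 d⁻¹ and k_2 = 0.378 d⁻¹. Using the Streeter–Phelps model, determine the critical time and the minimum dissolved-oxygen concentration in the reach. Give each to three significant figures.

t_c ≈ 2.72 d; minimum DO ≈ 1.50 mg/L

Mixed DO = (27.5×7.45 + 3.13×2.83)/(27.5+3.13) = 213.7/30.63 = 6.978 mg/L.
Mixed L₀ = (27.5×2.41 + 3.13×167)/(30.63) = 589.0/30.63 = 19.23 mg/L.
Initial deficit D₀ = C_s − DO₀ = 8.27 − 6.978 = 1.292 mg/L.
t_c = (1/0.07300) ln[(0.378/0.305)(1 − 1.292×0.07300/(0.305×19.23))] = 13.70 × ln(1.219) = 2.717 d.
D_c = (0.305/0.378) × 19.23 × e^(−0.305×2.717) = 0.8069 × 19.23 × 0.4366 = 6.774 mg/L.
Minimum DO = 8.27 − 6.774 = 1.496 mg/L.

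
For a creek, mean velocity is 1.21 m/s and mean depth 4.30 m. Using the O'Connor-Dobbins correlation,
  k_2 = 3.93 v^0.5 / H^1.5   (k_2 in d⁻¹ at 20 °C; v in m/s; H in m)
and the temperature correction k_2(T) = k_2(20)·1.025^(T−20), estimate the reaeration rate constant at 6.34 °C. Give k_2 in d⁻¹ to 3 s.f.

k_2(20) = 3.93 × 1.21^0.5 / 4.30^1.5 = 3.93 × 1.100 / 8.917 = 0.4848 d⁻¹.
k_2(6.34) = 0.4848 × 1.025^(6.34−20) = 0.4848 × 0.7137 = 0.3460 d⁻¹.

k_2 ≈ 0.346 d⁻¹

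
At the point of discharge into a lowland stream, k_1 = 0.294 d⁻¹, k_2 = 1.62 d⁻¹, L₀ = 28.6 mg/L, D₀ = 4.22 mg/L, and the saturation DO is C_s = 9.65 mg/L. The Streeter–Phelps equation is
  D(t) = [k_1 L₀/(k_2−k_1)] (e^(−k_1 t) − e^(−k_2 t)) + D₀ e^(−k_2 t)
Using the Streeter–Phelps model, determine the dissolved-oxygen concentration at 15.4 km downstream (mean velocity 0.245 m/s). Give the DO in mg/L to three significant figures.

Travel time t = x/v = 15.4 km / (0.245 m/s) = 15400 m / 0.245 m/s = 62860 s = 0.7275 d.
k_1 L₀/(k_2−k_1) = 0.294×28.6/(1.62−0.294) = 8.408/1.326 = 6.341 mg/L.
e^(−k_1 t) = e^(−0.294×0.7275) = 0.8074; e^(−k_2 t) = e^(−1.62×0.7275) = 0.3077.
D = 6.341 × (0.8074 − 0.3077) + 4.22 × 0.3077 = 3.169 + 1.299 = 4.467 mg/L.
DO = C_s − D = 9.65 − 4.467 = 5.183 mg/L.

DO ≈ 5.18 mg/L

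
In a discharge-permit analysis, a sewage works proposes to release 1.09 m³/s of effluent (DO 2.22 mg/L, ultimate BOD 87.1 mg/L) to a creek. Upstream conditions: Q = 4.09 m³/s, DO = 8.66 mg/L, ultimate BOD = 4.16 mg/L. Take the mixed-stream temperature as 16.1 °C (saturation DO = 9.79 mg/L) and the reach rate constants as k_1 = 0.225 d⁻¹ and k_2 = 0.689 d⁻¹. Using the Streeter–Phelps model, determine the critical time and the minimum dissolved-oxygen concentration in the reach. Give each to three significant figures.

Mixed DO = (4.09×8.66 + 1.09×2.22)/(4.09+1.09) = 37.84/5.180 = 7.305 mg/L.
Mixed L₀ = (4.09×4.16 + 1.09×87.1)/(5.180) = 112.0/5.180 = 21.61 mg/L.
Initial deficit D₀ = C_s − DO₀ = 9.79 − 7.305 = 2.485 mg/L.
t_c = (1/0.4640) ln[(0.689/0.225)(1 − 2.485×0.4640/(0.225×21.61))] = 2.155 × ln(2.336) = 1.829 d.
D_c = (0.225/0.689) × 21.61 × e^(−0.225×1.829) = 0.3266 × 21.61 × 0.6627 = 4.677 mg/L.
Minimum DO = 9.79 − 4.677 = 5.113 mg/L.

t_c ≈ 1.83 d; minimum DO ≈ 5.11 mg/L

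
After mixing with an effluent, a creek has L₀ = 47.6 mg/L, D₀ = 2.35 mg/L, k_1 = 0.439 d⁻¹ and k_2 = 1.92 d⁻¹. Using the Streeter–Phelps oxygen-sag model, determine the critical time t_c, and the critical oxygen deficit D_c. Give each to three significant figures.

t_c ≈ 0.873 d; D_c ≈ 7.42 mg/L

At the critical point dD/dt = 0, so k_1 L₀ e^(−k_1 t) = k_2 D. Substituting D(t) from the Streeter–Phelps equation and solving for t gives
t_c = ln[(k_2/k_1)(1 − D₀(k_2−k_1)/(k_1 L₀))] / (k_2−k_1).
Here k_2−k_1 = 1.481 d⁻¹ and 1 − D₀(k_2−k_1)/(k_1 L₀) = 1 − 2.35×1.481/(0.439×47.6) = 0.8334, so
t_c = ln(4.374 × 0.8334) / 1.481 = 1.293 / 1.481 = 0.8733 d.
D_c = (k_1/k_2) L₀ e^(−k_1 t_c) = (0.439/1.92) × 47.6 × e^(−0.439×0.8733) = 0.2286 × 47.6 × 0.6815 = 7.418 mg/L.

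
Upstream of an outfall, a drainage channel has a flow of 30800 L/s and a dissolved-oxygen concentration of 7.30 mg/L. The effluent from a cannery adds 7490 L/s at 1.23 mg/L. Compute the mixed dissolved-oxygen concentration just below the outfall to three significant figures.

Flow-weighted mixing: C = (Q_r C_r + Q_w C_w)/(Q_r + Q_w)
= (30800×7.30 + 7490×1.23)/(30800 + 7490) = 234100/38290 = 6.113 mg/L.

6.11 mg/L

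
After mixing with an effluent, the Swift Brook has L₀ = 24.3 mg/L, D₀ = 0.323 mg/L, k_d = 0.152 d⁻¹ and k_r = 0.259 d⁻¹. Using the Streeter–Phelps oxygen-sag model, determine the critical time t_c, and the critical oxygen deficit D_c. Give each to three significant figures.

With k_r/k_d = 1.704 and 1 − D₀(k_r−k_d)/(k_d L₀) = 0.9906,
t_c = ln(1.704 × 0.9906) / (0.259 − 0.152) = ln(1.688) / 0.1070 = 0.5235/0.1070 = 4.893 d.
D_c = (k_d/k_r) L₀ e^(−k_d t_c) = (0.152/0.259) × 24.3 × e^(−0.152×4.893) = 0.5869 × 24.3 × 0.4753 = 6.779 mg/L.

t_c ≈ 4.89 d; D_c ≈ 6.78 mg/L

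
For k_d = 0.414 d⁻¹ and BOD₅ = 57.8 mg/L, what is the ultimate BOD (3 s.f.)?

L₀ ≈ 66.1 mg/L

BOD₅ = L₀(1 − e^(−5k_d)) ⇒ L₀ = BOD₅ / (1 − e^(−5×0.414))
= 57.8 / (1 − 0.1262) = 57.8 / 0.8738 = 66.15 mg/L.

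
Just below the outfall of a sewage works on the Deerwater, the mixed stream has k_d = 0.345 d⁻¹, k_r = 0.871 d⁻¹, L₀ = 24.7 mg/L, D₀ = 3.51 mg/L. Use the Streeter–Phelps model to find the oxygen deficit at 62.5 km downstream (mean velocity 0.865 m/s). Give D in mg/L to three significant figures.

Travel time t = x/v = 62.5 km / (0.865 m/s) = 62500 m / 0.865 m/s = 72250 s = 0.8363 d.
k_d L₀/(k_r−k_d) = 0.345×24.7/(0.871−0.345) = 8.521/0.5260 = 16.20 mg/L.
e^(−k_d t) = e^(−0.345×0.8363) = 0.7494; e^(−k_r t) = e^(−0.871×0.8363) = 0.4827.
D = 16.20 × (0.7494 − 0.4827) + 3.51 × 0.4827 = 4.321 + 1.694 = 6.015 mg/L.

D ≈ 6.01 mg/L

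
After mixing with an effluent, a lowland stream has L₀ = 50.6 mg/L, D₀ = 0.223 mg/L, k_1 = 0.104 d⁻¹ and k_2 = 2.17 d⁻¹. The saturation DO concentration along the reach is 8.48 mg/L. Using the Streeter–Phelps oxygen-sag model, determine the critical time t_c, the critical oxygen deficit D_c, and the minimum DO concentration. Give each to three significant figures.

t_c = [1/(k_2−k_1)] ln[(k_2/k_1)(1 − D₀(k_2−k_1)/(k_1 L₀))]
= [1/(2.17−0.104)] ln[(2.17/0.104)(1 − 0.223×2.066/(0.104×50.6))]
= (1/2.066) ln[20.87 × 0.9125] = 0.4840 × ln(19.04) = 0.4840 × 2.946 = 1.426 d.
D_c = (k_1/k_2) L₀ e^(−k_1 t_c) = (0.104/2.17) × 50.6 × e^(−0.104×1.426) = 0.04793 × 50.6 × 0.8622 = 2.091 mg/L.
Minimum DO = C_s − D_c = 8.48 − 2.091 = 6.389 mg/L.

t_c ≈ 1.43 d; D_c ≈ 2.09 mg/L; min DO ≈ 6.39 mg/L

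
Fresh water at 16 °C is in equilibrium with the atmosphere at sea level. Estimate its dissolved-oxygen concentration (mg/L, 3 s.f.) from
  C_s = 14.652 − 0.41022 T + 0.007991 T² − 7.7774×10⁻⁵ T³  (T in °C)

C_s ≈ 9.82 mg/L

C_s = 14.652 − 0.41022×16 + 0.007991×16² − 7.7774×10⁻⁵×16³ = 9.816 mg/L.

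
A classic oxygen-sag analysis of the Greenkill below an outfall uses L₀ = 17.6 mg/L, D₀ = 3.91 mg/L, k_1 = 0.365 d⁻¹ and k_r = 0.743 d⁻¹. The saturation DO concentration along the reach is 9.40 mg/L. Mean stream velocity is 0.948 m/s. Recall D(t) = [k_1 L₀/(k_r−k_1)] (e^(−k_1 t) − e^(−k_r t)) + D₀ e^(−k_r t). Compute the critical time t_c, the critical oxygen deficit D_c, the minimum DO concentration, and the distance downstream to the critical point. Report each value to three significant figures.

t_c ≈ 1.19 d; D_c ≈ 5.60 mg/L; min DO ≈ 3.80 mg/L; x_c ≈ 97.4 km

At the critical point dD/dt = 0, so k_1 L₀ e^(−k_1 t) = k_r D. Substituting D(t) from the Streeter–Phelps equation and solving for t gives
t_c = ln[(k_r/k_1)(1 − D₀(k_r−k_1)/(k_1 L₀))] / (k_r−k_1).
Here k_r−k_1 = 0.3780 d⁻¹ and 1 − D₀(k_r−k_1)/(k_1 L₀) = 1 − 3.91×0.3780/(0.365×17.6) = 0.7699, so
t_c = ln(2.036 × 0.7699) / 0.3780 = 0.4493 / 0.3780 = 1.189 d.
L(t_c) = L₀ e^(−k_1 t_c) = 17.6 × 0.6480 = 11.40 mg/L, and at the critical point k_r D_c = k_1 L, so D_c = (0.365/0.743) × 11.40 = 5.602 mg/L.
Minimum DO = C_s − D_c = 9.40 − 5.602 = 3.798 mg/L.
x_c = v t_c = 0.948 m/s × 1.189 d × 86400 s/d = 97370 m ≈ 97.4 km.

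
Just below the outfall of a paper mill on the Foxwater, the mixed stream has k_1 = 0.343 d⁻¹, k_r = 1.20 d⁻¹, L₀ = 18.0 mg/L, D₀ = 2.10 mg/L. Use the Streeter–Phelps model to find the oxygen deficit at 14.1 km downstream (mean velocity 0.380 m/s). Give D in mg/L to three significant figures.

Travel time t = x/v = 14.1 km / (0.380 m/s) = 14100 m / 0.380 m/s = 37110 s = 0.4295 d.
k_1 L₀/(k_r−k_1) = 0.343×18.0/(1.20−0.343) = 6.174/0.8570 = 7.204 mg/L.
e^(−k_1 t) = e^(−0.343×0.4295) = 0.8630; e^(−k_r t) = e^(−1.20×0.4295) = 0.5973.
D = 7.204 × (0.8630 − 0.5973) + 2.10 × 0.5973 = 1.914 + 1.254 = 3.169 mg/L.

D ≈ 3.17 mg/L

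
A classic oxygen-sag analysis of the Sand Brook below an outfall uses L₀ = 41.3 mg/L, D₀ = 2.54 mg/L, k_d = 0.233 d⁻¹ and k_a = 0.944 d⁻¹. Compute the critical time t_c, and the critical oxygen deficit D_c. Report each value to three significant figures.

With k_a/k_d = 4.052 and 1 − D₀(k_a−k_d)/(k_d L₀) = 0.8123,
t_c = ln(4.052 × 0.8123) / (0.944 − 0.233) = ln(3.291) / 0.7110 = 1.191/0.7110 = 1.675 d.
L(t_c) = L₀ e^(−k_d t_c) = 41.3 × 0.6768 = 27.95 mg/L, and at the critical point k_a D_c = k_d L, so D_c = (0.233/0.944) × 27.95 = 6.899 mg/L.

t_c ≈ 1.68 d; D_c ≈ 6.90 mg/L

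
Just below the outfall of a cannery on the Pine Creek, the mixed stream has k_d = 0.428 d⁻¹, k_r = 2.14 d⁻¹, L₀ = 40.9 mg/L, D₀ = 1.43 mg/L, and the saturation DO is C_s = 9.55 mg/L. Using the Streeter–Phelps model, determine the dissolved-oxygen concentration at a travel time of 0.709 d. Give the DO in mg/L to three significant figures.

DO ≈ 3.93 mg/L

k_d L₀/(k_r−k_d) = 0.428×40.9/(2.14−0.428) = 17.51/1.712 = 10.22 mg/L.
e^(−k_d t) = e^(−0.428×0.7090) = 0.7383; e^(−k_r t) = e^(−2.14×0.7090) = 0.2193.
D = 10.22 × (0.7383 − 0.2193) + 1.43 × 0.2193 = 5.306 + 0.3136 = 5.620 mg/L.
DO = C_s − D = 9.55 − 5.620 = 3.930 mg/L.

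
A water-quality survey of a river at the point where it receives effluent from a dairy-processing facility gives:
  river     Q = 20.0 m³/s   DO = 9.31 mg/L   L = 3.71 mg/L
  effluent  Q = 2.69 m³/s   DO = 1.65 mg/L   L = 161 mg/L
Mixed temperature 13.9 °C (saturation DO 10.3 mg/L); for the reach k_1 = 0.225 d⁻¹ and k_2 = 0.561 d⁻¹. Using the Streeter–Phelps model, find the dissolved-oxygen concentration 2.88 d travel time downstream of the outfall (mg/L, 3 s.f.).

Mixed DO = (20.0×9.31 + 2.69×1.65)/(20.0+2.69) = 190.6/22.69 = 8.402 mg/L.
Mixed L₀ = (20.0×3.71 + 2.69×161)/(22.69) = 507.3/22.69 = 22.36 mg/L.
Initial deficit D₀ = C_s − DO₀ = 10.3 − 8.402 = 1.898 mg/L.
D(2.88) = [0.225×22.36/(0.561−0.225)](e^(−0.225×2.88) − e^(−0.561×2.88)) + 1.898 e^(−0.561×2.88)
= 14.97 × (0.5231 − 0.1988) + 1.898 × 0.1988 = 5.233 mg/L.
DO = 10.3 − 5.233 = 5.067 mg/L.

DO ≈ 5.07 mg/L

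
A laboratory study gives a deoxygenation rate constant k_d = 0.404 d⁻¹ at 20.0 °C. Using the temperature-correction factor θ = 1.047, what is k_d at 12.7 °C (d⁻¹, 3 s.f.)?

k_d(T₂) = k_d(T₁) · θ^(T₂−T₁) = 0.404 × 1.047^(12.7−20.0)
= 0.404 × 1.047^-7.30 = 0.404 × 0.7151 = 0.2889 d⁻¹.

k_d ≈ 0.289 d⁻¹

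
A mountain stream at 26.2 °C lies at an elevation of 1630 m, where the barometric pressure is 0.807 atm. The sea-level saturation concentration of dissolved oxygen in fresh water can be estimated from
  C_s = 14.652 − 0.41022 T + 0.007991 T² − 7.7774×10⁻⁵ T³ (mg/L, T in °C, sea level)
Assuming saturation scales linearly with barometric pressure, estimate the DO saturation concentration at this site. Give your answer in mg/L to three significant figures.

At sea level: C_s = 14.652 − 0.41022×26.2 + 0.007991×26.2² − 7.7774×10⁻⁵×26.2³ = 7.991 mg/L.
Pressure correction: C_s' = 7.991 × 0.807 = 6.449 mg/L.

C_s ≈ 6.45 mg/L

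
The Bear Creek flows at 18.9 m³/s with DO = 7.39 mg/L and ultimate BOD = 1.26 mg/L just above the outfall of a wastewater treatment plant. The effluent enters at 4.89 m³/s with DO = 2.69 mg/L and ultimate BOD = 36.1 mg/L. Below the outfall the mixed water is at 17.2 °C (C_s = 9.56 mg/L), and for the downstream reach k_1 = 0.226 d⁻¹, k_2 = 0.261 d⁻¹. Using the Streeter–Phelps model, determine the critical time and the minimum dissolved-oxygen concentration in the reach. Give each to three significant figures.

Mixed DO = (18.9×7.39 + 4.89×2.69)/(18.9+4.89) = 152.8/23.79 = 6.424 mg/L.
Mixed L₀ = (18.9×1.26 + 4.89×36.1)/(23.79) = 200.3/23.79 = 8.421 mg/L.
Initial deficit D₀ = C_s − DO₀ = 9.56 − 6.424 = 3.136 mg/L.
t_c = (1/0.03500) ln[(0.261/0.226)(1 − 3.136×0.03500/(0.226×8.421))] = 28.57 × ln(1.088) = 2.417 d.
D_c = (0.226/0.261) × 8.421 × e^(−0.226×2.417) = 0.8659 × 8.421 × 0.5792 = 4.223 mg/L.
Minimum DO = 9.56 − 4.223 = 5.337 mg/L.

t_c ≈ 2.42 d; minimum DO ≈ 5.34 mg/L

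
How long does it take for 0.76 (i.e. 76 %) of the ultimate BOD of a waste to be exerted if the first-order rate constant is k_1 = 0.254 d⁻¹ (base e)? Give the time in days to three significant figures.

y/L₀ = 1 − e^(−k_1 t) = 0.76 ⇒ e^(−k_1 t) = 0.240
t = −ln(0.240) / 0.254 = 1.427 / 0.254 = 5.619 d.

t ≈ 5.62 d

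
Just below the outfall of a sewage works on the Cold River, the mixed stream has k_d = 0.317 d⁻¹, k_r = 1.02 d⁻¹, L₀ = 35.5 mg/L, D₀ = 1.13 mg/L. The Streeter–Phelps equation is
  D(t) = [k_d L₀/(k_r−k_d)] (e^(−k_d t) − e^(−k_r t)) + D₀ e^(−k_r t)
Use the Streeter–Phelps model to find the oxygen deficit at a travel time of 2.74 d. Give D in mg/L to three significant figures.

k_d L₀/(k_r−k_d) = 0.317×35.5/(1.02−0.317) = 11.25/0.7030 = 16.01 mg/L.
e^(−k_d t) = e^(−0.317×2.740) = 0.4195; e^(−k_r t) = e^(−1.02×2.740) = 0.06113.
D = 16.01 × (0.4195 − 0.06113) + 1.13 × 0.06113 = 5.738 + 0.06907 = 5.807 mg/L.

D ≈ 5.81 mg/L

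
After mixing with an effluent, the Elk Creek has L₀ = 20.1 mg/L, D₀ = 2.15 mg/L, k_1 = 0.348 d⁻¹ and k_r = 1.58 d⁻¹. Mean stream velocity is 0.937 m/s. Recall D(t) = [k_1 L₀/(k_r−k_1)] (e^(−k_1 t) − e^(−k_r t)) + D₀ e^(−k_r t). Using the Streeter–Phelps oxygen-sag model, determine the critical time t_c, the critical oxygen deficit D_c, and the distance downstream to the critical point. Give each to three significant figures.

t_c ≈ 0.842 d; D_c ≈ 3.30 mg/L; x_c ≈ 68.1 km

At the critical point dD/dt = 0, so k_1 L₀ e^(−k_1 t) = k_r D. Substituting D(t) from the Streeter–Phelps equation and solving for t gives
t_c = ln[(k_r/k_1)(1 − D₀(k_r−k_1)/(k_1 L₀))] / (k_r−k_1).
Here k_r−k_1 = 1.232 d⁻¹ and 1 − D₀(k_r−k_1)/(k_1 L₀) = 1 − 2.15×1.232/(0.348×20.1) = 0.6213, so
t_c = ln(4.540 × 0.6213) / 1.232 = 1.037 / 1.232 = 0.8418 d.
D_c = (k_1/k_r) L₀ e^(−k_1 t_c) = (0.348/1.58) × 20.1 × e^(−0.348×0.8418) = 0.2203 × 20.1 × 0.7461 = 3.303 mg/L.
x_c = v t_c = 0.937 m/s × 0.8418 d × 86400 s/d = 68150 m ≈ 68.1 km.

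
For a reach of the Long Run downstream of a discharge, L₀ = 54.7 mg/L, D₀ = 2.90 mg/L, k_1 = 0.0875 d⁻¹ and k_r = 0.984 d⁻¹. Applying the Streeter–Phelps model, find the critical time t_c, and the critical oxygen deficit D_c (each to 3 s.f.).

With k_r/k_1 = 11.25 and 1 − D₀(k_r−k_1)/(k_1 L₀) = 0.4568,
t_c = ln(11.25 × 0.4568) / (0.984 − 0.0875) = ln(5.137) / 0.8965 = 1.636/0.8965 = 1.825 d.
L(t_c) = L₀ e^(−k_1 t_c) = 54.7 × 0.8524 = 46.63 mg/L, and at the critical point k_r D_c = k_1 L, so D_c = (0.0875/0.984) × 46.63 = 4.146 mg/L.

t_c ≈ 1.83 d; D_c ≈ 4.15 mg/L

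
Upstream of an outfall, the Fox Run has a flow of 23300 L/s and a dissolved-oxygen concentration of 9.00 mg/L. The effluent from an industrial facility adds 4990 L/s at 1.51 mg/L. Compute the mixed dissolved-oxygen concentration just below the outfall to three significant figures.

7.68 mg/L

Flow-weighted mixing: C = (Q_r C_r + Q_w C_w)/(Q_r + Q_w)
= (23300×9.00 + 4990×1.51)/(23300 + 4990) = 217200/28290 = 7.679 mg/L.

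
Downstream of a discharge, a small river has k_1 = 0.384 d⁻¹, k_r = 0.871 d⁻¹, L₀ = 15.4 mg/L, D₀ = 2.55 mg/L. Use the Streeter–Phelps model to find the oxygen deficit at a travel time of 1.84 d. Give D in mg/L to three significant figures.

D ≈ 4.06 mg/L

k_1 L₀/(k_r−k_1) = 0.384×15.4/(0.871−0.384) = 5.914/0.4870 = 12.14 mg/L.
e^(−k_1 t) = e^(−0.384×1.840) = 0.4933; e^(−k_r t) = e^(−0.871×1.840) = 0.2014.
D = 12.14 × (0.4933 − 0.2014) + 2.55 × 0.2014 = 3.545 + 0.5135 = 4.059 mg/L.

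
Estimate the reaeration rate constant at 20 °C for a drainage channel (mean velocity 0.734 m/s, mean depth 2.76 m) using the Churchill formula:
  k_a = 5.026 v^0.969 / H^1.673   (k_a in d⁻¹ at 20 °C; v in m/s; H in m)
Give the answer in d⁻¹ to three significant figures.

k_a = 5.026 × 0.734^0.969 / 2.76^1.673 = 5.026 × 0.7411 / 5.466 = 0.6815 d⁻¹.

k_a ≈ 0.681 d⁻¹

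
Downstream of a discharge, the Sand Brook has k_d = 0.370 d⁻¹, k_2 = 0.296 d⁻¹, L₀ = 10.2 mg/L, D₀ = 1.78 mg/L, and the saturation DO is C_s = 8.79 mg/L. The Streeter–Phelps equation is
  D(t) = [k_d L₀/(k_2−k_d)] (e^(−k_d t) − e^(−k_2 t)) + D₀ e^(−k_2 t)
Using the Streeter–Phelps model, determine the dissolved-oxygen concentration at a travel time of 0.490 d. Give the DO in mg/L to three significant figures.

DO ≈ 5.68 mg/L

k_d L₀/(k_2−k_d) = 0.370×10.2/(0.296−0.370) = 3.774/-0.07400 = -51.00 mg/L.
e^(−k_d t) = e^(−0.370×0.4900) = 0.8342; e^(−k_2 t) = e^(−0.296×0.4900) = 0.8650.
D = -51.00 × (0.8342 − 0.8650) + 1.78 × 0.8650 = 1.571 + 1.540 = 3.111 mg/L.
DO = C_s − D = 8.79 − 3.111 = 5.679 mg/L.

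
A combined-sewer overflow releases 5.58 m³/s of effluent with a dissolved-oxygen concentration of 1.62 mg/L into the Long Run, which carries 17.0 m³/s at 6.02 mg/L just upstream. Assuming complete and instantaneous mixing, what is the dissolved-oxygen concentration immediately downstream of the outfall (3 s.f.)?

4.93 mg/L

Flow-weighted mixing: C = (Q_r C_r + Q_w C_w)/(Q_r + Q_w)
= (17.0×6.02 + 5.58×1.62)/(17.0 + 5.58) = 111.4/22.58 = 4.933 mg/L.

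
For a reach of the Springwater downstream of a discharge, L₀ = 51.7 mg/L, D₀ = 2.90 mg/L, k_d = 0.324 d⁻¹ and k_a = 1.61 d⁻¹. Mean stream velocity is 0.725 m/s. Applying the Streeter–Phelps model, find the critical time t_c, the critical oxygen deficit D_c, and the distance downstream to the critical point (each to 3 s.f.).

t_c = [1/(k_a−k_d)] ln[(k_a/k_d)(1 − D₀(k_a−k_d)/(k_d L₀))]
= [1/(1.61−0.324)] ln[(1.61/0.324)(1 − 2.90×1.286/(0.324×51.7))]
= (1/1.286) ln[4.969 × 0.7774] = 0.7776 × ln(3.863) = 0.7776 × 1.351 = 1.051 d.
L(t_c) = L₀ e^(−k_d t_c) = 51.7 × 0.7114 = 36.78 mg/L, and at the critical point k_a D_c = k_d L, so D_c = (0.324/1.61) × 36.78 = 7.402 mg/L.
x_c = v t_c = 0.725 m/s × 1.051 d × 86400 s/d = 65830 m ≈ 65.8 km.

t_c ≈ 1.05 d; D_c ≈ 7.40 mg/L; x_c ≈ 65.8 km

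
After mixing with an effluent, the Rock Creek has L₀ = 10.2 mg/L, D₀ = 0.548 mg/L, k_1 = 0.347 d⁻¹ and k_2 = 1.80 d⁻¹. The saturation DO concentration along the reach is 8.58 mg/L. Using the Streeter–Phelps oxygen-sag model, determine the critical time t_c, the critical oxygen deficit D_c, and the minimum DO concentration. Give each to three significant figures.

With k_2/k_1 = 5.187 and 1 − D₀(k_2−k_1)/(k_1 L₀) = 0.7750,
t_c = ln(5.187 × 0.7750) / (1.80 − 0.347) = ln(4.020) / 1.453 = 1.391/1.453 = 0.9576 d.
L(t_c) = L₀ e^(−k_1 t_c) = 10.2 × 0.7173 = 7.316 mg/L, and at the critical point k_2 D_c = k_1 L, so D_c = (0.347/1.80) × 7.316 = 1.410 mg/L.
Minimum DO = C_s − D_c = 8.58 − 1.410 = 7.170 mg/L.

t_c ≈ 0.958 d; D_c ≈ 1.41 mg/L; min DO ≈ 7.17 mg/L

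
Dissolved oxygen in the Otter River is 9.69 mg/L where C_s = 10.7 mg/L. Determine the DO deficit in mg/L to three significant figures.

D = C_s − C = 10.7 − 9.69 = 1.01 mg/L.

D ≈ 1.01 mg/L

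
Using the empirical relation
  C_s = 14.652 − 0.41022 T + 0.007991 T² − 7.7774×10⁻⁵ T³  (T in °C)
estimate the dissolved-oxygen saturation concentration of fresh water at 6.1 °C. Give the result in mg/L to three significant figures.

C_s = 14.652 − 0.41022×6.1 + 0.007991×6.1² − 7.7774×10⁻⁵×6.1³ = 12.43 mg/L.

C_s ≈ 12.4 mg/L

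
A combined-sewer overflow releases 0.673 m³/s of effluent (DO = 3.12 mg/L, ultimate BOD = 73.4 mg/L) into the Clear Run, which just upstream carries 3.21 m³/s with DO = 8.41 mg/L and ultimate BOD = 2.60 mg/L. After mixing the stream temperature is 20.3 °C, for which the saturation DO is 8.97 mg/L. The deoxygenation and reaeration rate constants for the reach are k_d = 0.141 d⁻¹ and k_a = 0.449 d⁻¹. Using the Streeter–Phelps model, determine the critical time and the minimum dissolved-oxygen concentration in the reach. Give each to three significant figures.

t_c ≈ 2.97 d; minimum DO ≈ 5.90 mg/L

Mixed DO = (3.21×8.41 + 0.673×3.12)/(3.21+0.673) = 29.10/3.883 = 7.493 mg/L.
Mixed L₀ = (3.21×2.60 + 0.673×73.4)/(3.883) = 57.74/3.883 = 14.87 mg/L.
Initial deficit D₀ = C_s − DO₀ = 8.97 − 7.493 = 1.477 mg/L.
t_c = (1/0.3080) ln[(0.449/0.141)(1 − 1.477×0.3080/(0.141×14.87))] = 3.247 × ln(2.494) = 2.967 d.
D_c = (0.141/0.449) × 14.87 × e^(−0.141×2.967) = 0.3140 × 14.87 × 0.6582 = 3.074 mg/L.
Minimum DO = 8.97 − 3.074 = 5.896 mg/L.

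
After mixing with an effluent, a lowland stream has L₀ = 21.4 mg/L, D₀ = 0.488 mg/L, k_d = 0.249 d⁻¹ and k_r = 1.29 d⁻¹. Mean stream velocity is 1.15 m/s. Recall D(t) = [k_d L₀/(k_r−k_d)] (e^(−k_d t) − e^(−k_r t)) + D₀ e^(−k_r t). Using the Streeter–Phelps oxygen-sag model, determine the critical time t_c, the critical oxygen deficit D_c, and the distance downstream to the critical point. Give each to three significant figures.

t_c ≈ 1.48 d; D_c ≈ 2.85 mg/L; x_c ≈ 147 km

With k_r/k_d = 5.181 and 1 − D₀(k_r−k_d)/(k_d L₀) = 0.9047,
t_c = ln(5.181 × 0.9047) / (1.29 − 0.249) = ln(4.687) / 1.041 = 1.545/1.041 = 1.484 d.
D_c = (k_d/k_r) L₀ e^(−k_d t_c) = (0.249/1.29) × 21.4 × e^(−0.249×1.484) = 0.1930 × 21.4 × 0.6911 = 2.855 mg/L.
x_c = v t_c = 1.15 m/s × 1.484 d × 86400 s/d = 147400 m ≈ 147 km.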